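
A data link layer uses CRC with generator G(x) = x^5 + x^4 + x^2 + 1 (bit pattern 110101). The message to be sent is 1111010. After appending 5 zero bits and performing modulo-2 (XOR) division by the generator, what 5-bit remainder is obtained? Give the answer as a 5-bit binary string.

11001

Append 5 zeros: 111101000000. Divide by 110101 (XOR where the leading bit is 1):
  pos 0: 111101 XOR 110101 = 001000
  pos 2: 100000 XOR 110101 = 010101
  pos 3: 101010 XOR 110101 = 011111
  pos 4: 111110 XOR 110101 = 001011
  pos 6: 101100 XOR 110101 = 011001
Remainder (last 5 bits) = 11001. This is the CRC / FCS.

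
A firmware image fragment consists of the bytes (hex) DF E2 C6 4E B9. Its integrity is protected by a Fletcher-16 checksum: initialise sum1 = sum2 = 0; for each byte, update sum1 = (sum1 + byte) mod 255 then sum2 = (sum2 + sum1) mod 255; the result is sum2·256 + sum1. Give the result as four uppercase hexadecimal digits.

Running sums (mod 255):
  after byte 0 (DF): sum1=223, sum2=223
  after byte 1 (E2): sum1=194, sum2=162
  after byte 2 (C6): sum1=137, sum2=44
  after byte 3 (4E): sum1=215, sum2=4
  after byte 4 (B9): sum1=145, sum2=149
Checksum = sum2·256 + sum1 = 149·256 + 145 = 38289 = 0x9591.

9591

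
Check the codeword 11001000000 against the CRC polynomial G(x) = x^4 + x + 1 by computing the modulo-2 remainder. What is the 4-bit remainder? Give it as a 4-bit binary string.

0001

Modulo-2 division of 11001000000 by 10011:
  pos 0: 11001 XOR 10011 = 01010
  pos 1: 10100 XOR 10011 = 00111
  pos 3: 11100 XOR 10011 = 01111
  pos 4: 11110 XOR 10011 = 01101
  pos 5: 11010 XOR 10011 = 01001
  pos 6: 10010 XOR 10011 = 00001
Remainder = 0001 (nonzero — an error is detected).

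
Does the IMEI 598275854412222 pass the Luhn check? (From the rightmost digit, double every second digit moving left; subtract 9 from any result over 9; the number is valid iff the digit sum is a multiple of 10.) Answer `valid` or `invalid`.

invalid

From the right, keep odd positions and double even positions (subtract 9 from any doubled value over 9):
  doubled (positions 2,4,...): 4 4 8 1 1 4 9 → sum 31
  kept (positions 1,3,...): 2 2 1 4 8 7 8 5 → sum 37
Total = 68.
68 mod 10 = 8, so the number is invalid.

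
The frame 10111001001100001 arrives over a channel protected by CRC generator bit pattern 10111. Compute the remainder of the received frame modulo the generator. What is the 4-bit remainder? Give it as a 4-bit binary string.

0000

Modulo-2 division of 10111001001100001 by 10111:
  pos 0: 10111 XOR 10111 = 00000
  pos 7: 10011 XOR 10111 = 00100
  pos 9: 10000 XOR 10111 = 00111
  pos 11: 11100 XOR 10111 = 01011
  pos 12: 10111 XOR 10111 = 00000
Remainder = 0000 (zero — the frame passes the CRC check).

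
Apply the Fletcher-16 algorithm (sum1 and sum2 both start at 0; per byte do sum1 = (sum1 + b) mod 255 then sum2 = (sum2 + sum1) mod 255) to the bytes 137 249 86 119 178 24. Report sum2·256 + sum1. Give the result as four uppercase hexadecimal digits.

581C

Running sums (mod 255):
  after byte 0 (137): sum1=137, sum2=137
  after byte 1 (249): sum1=131, sum2=13
  after byte 2 (86): sum1=217, sum2=230
  after byte 3 (119): sum1=81, sum2=56
  after byte 4 (178): sum1=4, sum2=60
  after byte 5 (24): sum1=28, sum2=88
Checksum = sum2·256 + sum1 = 88·256 + 28 = 22556 = 0x581C.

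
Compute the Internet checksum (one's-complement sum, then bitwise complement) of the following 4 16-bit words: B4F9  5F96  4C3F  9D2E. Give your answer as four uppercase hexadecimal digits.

One's-complement addition (fold any carry out of bit 15 back into bit 0):
  0xB4F9 + 0x5F96 = 0x1148F → wrap carry → 0x1490
  0x1490 + 0x4C3F = 0x060CF
  0x60CF + 0x9D2E = 0x0FDFD
One's-complement sum = 0xFDFD.
Checksum = ~0xFDFD & 0xFFFF = 0x0202.

0202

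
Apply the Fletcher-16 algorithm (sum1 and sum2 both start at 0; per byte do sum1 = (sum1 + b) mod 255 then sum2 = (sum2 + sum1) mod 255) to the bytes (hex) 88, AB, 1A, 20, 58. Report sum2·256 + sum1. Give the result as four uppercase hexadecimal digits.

40C6

Running sums (mod 255):
  after byte 0 (88): sum1=136, sum2=136
  after byte 1 (AB): sum1=52, sum2=188
  after byte 2 (1A): sum1=78, sum2=11
  after byte 3 (20): sum1=110, sum2=121
  after byte 4 (58): sum1=198, sum2=64
Checksum = sum2·256 + sum1 = 64·256 + 198 = 16582 = 0x40C6.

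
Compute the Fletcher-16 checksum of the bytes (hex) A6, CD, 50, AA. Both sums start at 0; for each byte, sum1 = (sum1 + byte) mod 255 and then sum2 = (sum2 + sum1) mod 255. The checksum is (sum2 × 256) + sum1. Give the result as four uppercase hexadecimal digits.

4F6F

Running sums (mod 255):
  after byte 0 (A6): sum1=166, sum2=166
  after byte 1 (CD): sum1=116, sum2=27
  after byte 2 (50): sum1=196, sum2=223
  after byte 3 (AA): sum1=111, sum2=79
Checksum = sum2·256 + sum1 = 79·256 + 111 = 20335 = 0x4F6F.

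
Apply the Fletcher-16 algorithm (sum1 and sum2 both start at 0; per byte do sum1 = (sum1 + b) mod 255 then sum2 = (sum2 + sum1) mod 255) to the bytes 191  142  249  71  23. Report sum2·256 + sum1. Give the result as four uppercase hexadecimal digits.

8CA6

Running sums (mod 255):
  after byte 0 (191): sum1=191, sum2=191
  after byte 1 (142): sum1=78, sum2=14
  after byte 2 (249): sum1=72, sum2=86
  after byte 3 (71): sum1=143, sum2=229
  after byte 4 (23): sum1=166, sum2=140
Checksum = sum2·256 + sum1 = 140·256 + 166 = 36006 = 0x8CA6.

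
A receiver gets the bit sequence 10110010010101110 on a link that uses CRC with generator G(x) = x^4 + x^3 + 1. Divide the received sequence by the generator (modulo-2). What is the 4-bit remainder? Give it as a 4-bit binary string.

Modulo-2 division of 10110010010101110 by 11001:
  pos 0: 10110 XOR 11001 = 01111
  pos 1: 11110 XOR 11001 = 00111
  pos 3: 11110 XOR 11001 = 00111
  pos 5: 11101 XOR 11001 = 00100
  pos 7: 10001 XOR 11001 = 01000
  pos 8: 10000 XOR 11001 = 01001
  pos 9: 10011 XOR 11001 = 01010
  pos 10: 10101 XOR 11001 = 01100
  pos 11: 11001 XOR 11001 = 00000
Remainder = 0000 (zero — the frame passes the CRC check).

0000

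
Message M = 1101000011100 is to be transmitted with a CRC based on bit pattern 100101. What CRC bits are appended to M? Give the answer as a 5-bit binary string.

Append 5 zeros: 110100001110000000. Divide by 100101 (XOR where the leading bit is 1):
  pos 0: 110100 XOR 100101 = 010001
  pos 1: 100010 XOR 100101 = 000111
  pos 4: 111011 XOR 100101 = 011110
  pos 5: 111101 XOR 100101 = 011000
  pos 6: 110000 XOR 100101 = 010101
  pos 7: 101010 XOR 100101 = 001111
  pos 9: 111100 XOR 100101 = 011001
  pos 10: 110010 XOR 100101 = 010111
  pos 11: 101110 XOR 100101 = 001011
Remainder (last 5 bits) = 10110. This is the CRC / FCS.

10110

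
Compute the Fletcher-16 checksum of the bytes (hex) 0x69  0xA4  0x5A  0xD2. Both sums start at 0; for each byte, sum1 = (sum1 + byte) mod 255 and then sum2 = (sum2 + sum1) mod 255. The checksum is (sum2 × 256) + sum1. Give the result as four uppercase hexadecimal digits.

Running sums (mod 255):
  after byte 0 (0x69): sum1=105, sum2=105
  after byte 1 (0xA4): sum1=14, sum2=119
  after byte 2 (0x5A): sum1=104, sum2=223
  after byte 3 (0xD2): sum1=59, sum2=27
Checksum = sum2·256 + sum1 = 27·256 + 59 = 6971 = 0x1B3B.

1B3B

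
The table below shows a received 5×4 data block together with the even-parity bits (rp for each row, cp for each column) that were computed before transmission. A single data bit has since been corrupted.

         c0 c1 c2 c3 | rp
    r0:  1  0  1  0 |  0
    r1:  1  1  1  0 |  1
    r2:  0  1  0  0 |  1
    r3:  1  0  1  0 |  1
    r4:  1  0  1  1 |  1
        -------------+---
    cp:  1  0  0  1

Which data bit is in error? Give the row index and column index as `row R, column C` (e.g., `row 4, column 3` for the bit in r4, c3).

row 3, column 0

Recompute each row's even parity and compare to rp:
  r0: data parity 0, sent rp 0 → ok
  r1: data parity 1, sent rp 1 → ok
  r2: data parity 1, sent rp 1 → ok
  r3: data parity 0, sent rp 1 → mismatch
  r4: data parity 1, sent rp 1 → ok
Recompute each column's even parity and compare to cp:
  c0: data parity 0, sent cp 1 → mismatch
  c1: data parity 0, sent cp 0 → ok
  c2: data parity 0, sent cp 0 → ok
  c3: data parity 1, sent cp 1 → ok
Exactly one row (r3) and one column (c0) fail → the flipped bit is at their intersection.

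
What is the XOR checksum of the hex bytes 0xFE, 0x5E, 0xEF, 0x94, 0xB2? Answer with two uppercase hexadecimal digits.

69

XOR the bytes together:
  start with 0xFE
  0xFE ⊕ 0x5E = 0xA0
  0xA0 ⊕ 0xEF = 0x4F
  0x4F ⊕ 0x94 = 0xDB
  0xDB ⊕ 0xB2 = 0x69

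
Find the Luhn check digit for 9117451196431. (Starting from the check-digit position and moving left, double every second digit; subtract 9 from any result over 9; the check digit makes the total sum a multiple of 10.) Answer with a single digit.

Partial digits right→left: 1 3 4 6 9 1 1 5 4 7 1 1 9
Double every second digit counting from the check-digit position (so the 1st, 3rd, 5th, ... of the partial from the right).
  doubled (with −9 where >9): 2 8 9 2 8 2 9 → sum 40
  kept as-is: 3 6 1 5 7 1 → sum 23
Total = 40 + 23 = 63.
Check digit = (10 − (63 mod 10)) mod 10 = 7.

7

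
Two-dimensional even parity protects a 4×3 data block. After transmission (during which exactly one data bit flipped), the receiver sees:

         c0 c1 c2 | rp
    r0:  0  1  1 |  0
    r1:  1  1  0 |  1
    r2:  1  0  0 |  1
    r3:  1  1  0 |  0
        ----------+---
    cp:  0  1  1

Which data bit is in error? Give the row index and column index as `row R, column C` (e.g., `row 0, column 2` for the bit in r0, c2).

Recompute each row's even parity and compare to rp:
  r0: data parity 0, sent rp 0 → ok
  r1: data parity 0, sent rp 1 → mismatch
  r2: data parity 1, sent rp 1 → ok
  r3: data parity 0, sent rp 0 → ok
Recompute each column's even parity and compare to cp:
  c0: data parity 1, sent cp 0 → mismatch
  c1: data parity 1, sent cp 1 → ok
  c2: data parity 1, sent cp 1 → ok
Exactly one row (r1) and one column (c0) fail → the flipped bit is at their intersection.

row 1, column 0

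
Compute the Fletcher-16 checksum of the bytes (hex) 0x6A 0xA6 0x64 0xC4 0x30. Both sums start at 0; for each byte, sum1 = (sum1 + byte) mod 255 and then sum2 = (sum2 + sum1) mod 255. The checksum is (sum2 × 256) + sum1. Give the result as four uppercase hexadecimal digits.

956A

Running sums (mod 255):
  after byte 0 (0x6A): sum1=106, sum2=106
  after byte 1 (0xA6): sum1=17, sum2=123
  after byte 2 (0x64): sum1=117, sum2=240
  after byte 3 (0xC4): sum1=58, sum2=43
  after byte 4 (0x30): sum1=106, sum2=149
Checksum = sum2·256 + sum1 = 149·256 + 106 = 38250 = 0x956A.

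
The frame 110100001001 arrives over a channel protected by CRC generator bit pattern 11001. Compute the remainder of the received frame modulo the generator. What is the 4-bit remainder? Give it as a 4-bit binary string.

0000

Modulo-2 division of 110100001001 by 11001:
  pos 0: 11010 XOR 11001 = 00011
  pos 3: 11000 XOR 11001 = 00001
  pos 7: 11001 XOR 11001 = 00000
Remainder = 0000 (zero — the frame passes the CRC check).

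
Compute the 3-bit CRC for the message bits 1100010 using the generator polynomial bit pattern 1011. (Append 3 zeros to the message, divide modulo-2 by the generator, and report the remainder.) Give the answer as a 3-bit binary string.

Append 3 zeros: 1100010000. Divide by 1011 (XOR where the leading bit is 1):
  pos 0: 1100 XOR 1011 = 0111
  pos 1: 1110 XOR 1011 = 0101
  pos 2: 1011 XOR 1011 = 0000
Remainder (last 3 bits) = 000. This is the CRC / FCS.

000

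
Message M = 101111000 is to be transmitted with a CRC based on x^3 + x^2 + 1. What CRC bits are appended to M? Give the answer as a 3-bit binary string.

Append 3 zeros: 101111000000. Divide by 1101 (XOR where the leading bit is 1):
  pos 0: 1011 XOR 1101 = 0110
  pos 1: 1101 XOR 1101 = 0000
  pos 5: 1000 XOR 1101 = 0101
  pos 6: 1010 XOR 1101 = 0111
  pos 7: 1110 XOR 1101 = 0011
Remainder (last 3 bits) = 110. This is the CRC / FCS.

110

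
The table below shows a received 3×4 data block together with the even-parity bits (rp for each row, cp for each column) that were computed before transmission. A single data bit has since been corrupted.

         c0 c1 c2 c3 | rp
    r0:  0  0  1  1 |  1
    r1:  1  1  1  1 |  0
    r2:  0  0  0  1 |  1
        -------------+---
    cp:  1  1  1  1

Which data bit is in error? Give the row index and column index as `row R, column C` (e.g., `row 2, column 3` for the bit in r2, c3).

Recompute each row's even parity and compare to rp:
  r0: data parity 0, sent rp 1 → mismatch
  r1: data parity 0, sent rp 0 → ok
  r2: data parity 1, sent rp 1 → ok
Recompute each column's even parity and compare to cp:
  c0: data parity 1, sent cp 1 → ok
  c1: data parity 1, sent cp 1 → ok
  c2: data parity 0, sent cp 1 → mismatch
  c3: data parity 1, sent cp 1 → ok
Exactly one row (r0) and one column (c2) fail → the flipped bit is at their intersection.

row 0, column 2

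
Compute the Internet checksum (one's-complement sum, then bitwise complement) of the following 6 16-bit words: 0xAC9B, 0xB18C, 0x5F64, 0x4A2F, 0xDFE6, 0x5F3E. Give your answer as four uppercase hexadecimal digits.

One's-complement addition (fold any carry out of bit 15 back into bit 0):
  0xAC9B + 0xB18C = 0x15E27 → wrap carry → 0x5E28
  0x5E28 + 0x5F64 = 0x0BD8C
  0xBD8C + 0x4A2F = 0x107BB → wrap carry → 0x07BC
  0x07BC + 0xDFE6 = 0x0E7A2
  0xE7A2 + 0x5F3E = 0x146E0 → wrap carry → 0x46E1
One's-complement sum = 0x46E1.
Checksum = ~0x46E1 & 0xFFFF = 0xB91E.

B91E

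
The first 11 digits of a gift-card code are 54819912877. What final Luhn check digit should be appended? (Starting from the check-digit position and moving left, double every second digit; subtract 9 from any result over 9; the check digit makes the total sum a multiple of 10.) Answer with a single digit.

6

Partial digits right→left: 7 7 8 2 1 9 9 1 8 4 5
Double every second digit counting from the check-digit position (so the 1st, 3rd, 5th, ... of the partial from the right).
  doubled (with −9 where >9): 5 7 2 9 7 1 → sum 31
  kept as-is: 7 2 9 1 4 → sum 23
Total = 31 + 23 = 54.
Check digit = (10 − (54 mod 10)) mod 10 = 6.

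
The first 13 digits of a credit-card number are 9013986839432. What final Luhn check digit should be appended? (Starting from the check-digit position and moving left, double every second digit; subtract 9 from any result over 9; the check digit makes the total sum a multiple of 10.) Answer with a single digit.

Partial digits right→left: 2 3 4 9 3 8 6 8 9 3 1 0 9
Double every second digit counting from the check-digit position (so the 1st, 3rd, 5th, ... of the partial from the right).
  doubled (with −9 where >9): 4 8 6 3 9 2 9 → sum 41
  kept as-is: 3 9 8 8 3 0 → sum 31
Total = 41 + 31 = 72.
Check digit = (10 − (72 mod 10)) mod 10 = 8.

8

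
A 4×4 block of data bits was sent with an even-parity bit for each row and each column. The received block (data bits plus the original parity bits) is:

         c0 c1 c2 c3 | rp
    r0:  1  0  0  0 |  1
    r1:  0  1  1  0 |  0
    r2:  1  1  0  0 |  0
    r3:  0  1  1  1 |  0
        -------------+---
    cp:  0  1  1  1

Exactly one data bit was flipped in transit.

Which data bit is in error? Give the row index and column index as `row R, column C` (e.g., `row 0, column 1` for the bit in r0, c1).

row 3, column 2

Recompute each row's even parity and compare to rp:
  r0: data parity 1, sent rp 1 → ok
  r1: data parity 0, sent rp 0 → ok
  r2: data parity 0, sent rp 0 → ok
  r3: data parity 1, sent rp 0 → mismatch
Recompute each column's even parity and compare to cp:
  c0: data parity 0, sent cp 0 → ok
  c1: data parity 1, sent cp 1 → ok
  c2: data parity 0, sent cp 1 → mismatch
  c3: data parity 1, sent cp 1 → ok
Exactly one row (r3) and one column (c2) fail → the flipped bit is at their intersection.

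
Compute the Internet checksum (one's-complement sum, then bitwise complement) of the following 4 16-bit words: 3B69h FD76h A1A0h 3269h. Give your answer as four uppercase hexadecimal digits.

One's-complement addition (fold any carry out of bit 15 back into bit 0):
  0x3B69 + 0xFD76 = 0x138DF → wrap carry → 0x38E0
  0x38E0 + 0xA1A0 = 0x0DA80
  0xDA80 + 0x3269 = 0x10CE9 → wrap carry → 0x0CEA
One's-complement sum = 0x0CEA.
Checksum = ~0x0CEA & 0xFFFF = 0xF315.

F315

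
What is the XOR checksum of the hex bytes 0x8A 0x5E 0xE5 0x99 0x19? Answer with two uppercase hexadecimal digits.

B1

XOR the bytes together:
  start with 0x8A
  0x8A ⊕ 0x5E = 0xD4
  0xD4 ⊕ 0xE5 = 0x31
  0x31 ⊕ 0x99 = 0xA8
  0xA8 ⊕ 0x19 = 0xB1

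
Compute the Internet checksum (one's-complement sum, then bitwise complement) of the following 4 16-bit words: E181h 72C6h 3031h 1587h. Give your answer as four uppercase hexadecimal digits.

65FF

One's-complement addition (fold any carry out of bit 15 back into bit 0):
  0xE181 + 0x72C6 = 0x15447 → wrap carry → 0x5448
  0x5448 + 0x3031 = 0x08479
  0x8479 + 0x1587 = 0x09A00
One's-complement sum = 0x9A00.
Checksum = ~0x9A00 & 0xFFFF = 0x65FF.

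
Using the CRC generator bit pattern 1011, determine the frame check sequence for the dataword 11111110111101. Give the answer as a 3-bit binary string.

Append 3 zeros: 11111110111101000. Divide by 1011 (XOR where the leading bit is 1):
  pos 0: 1111 XOR 1011 = 0100
  pos 1: 1001 XOR 1011 = 0010
  pos 3: 1011 XOR 1011 = 0000
  pos 8: 1111 XOR 1011 = 0100
  pos 9: 1000 XOR 1011 = 0011
  pos 11: 1110 XOR 1011 = 0101
  pos 12: 1010 XOR 1011 = 0001
Remainder (last 3 bits) = 010. This is the CRC / FCS.

010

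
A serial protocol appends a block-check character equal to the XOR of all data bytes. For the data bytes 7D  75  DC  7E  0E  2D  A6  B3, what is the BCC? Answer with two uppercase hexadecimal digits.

XOR the bytes together:
  start with 0x7D
  0x7D ⊕ 0x75 = 0x08
  0x08 ⊕ 0xDC = 0xD4
  0xD4 ⊕ 0x7E = 0xAA
  0xAA ⊕ 0x0E = 0xA4
  0xA4 ⊕ 0x2D = 0x89
  0x89 ⊕ 0xA6 = 0x2F
  0x2F ⊕ 0xB3 = 0x9C

9C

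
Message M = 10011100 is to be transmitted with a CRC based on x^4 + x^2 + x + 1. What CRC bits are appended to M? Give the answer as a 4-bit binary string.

Append 4 zeros: 100111000000. Divide by 10111 (XOR where the leading bit is 1):
  pos 0: 10011 XOR 10111 = 00100
  pos 2: 10010 XOR 10111 = 00101
  pos 4: 10100 XOR 10111 = 00011
  pos 7: 11000 XOR 10111 = 01111
Remainder (last 4 bits) = 1111. This is the CRC / FCS.

1111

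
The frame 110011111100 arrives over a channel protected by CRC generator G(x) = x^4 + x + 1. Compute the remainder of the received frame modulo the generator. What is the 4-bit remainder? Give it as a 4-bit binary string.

Modulo-2 division of 110011111100 by 10011:
  pos 0: 11001 XOR 10011 = 01010
  pos 1: 10101 XOR 10011 = 00110
  pos 3: 11011 XOR 10011 = 01000
  pos 4: 10001 XOR 10011 = 00010
  pos 7: 10100 XOR 10011 = 00111
Remainder = 0111 (nonzero — an error is detected).

0111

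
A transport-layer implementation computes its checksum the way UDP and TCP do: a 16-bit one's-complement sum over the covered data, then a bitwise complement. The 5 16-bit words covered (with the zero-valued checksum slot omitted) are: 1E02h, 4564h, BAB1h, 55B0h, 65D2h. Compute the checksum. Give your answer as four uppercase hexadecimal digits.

One's-complement addition (fold any carry out of bit 15 back into bit 0):
  0x1E02 + 0x4564 = 0x06366
  0x6366 + 0xBAB1 = 0x11E17 → wrap carry → 0x1E18
  0x1E18 + 0x55B0 = 0x073C8
  0x73C8 + 0x65D2 = 0x0D99A
One's-complement sum = 0xD99A.
Checksum = ~0xD99A & 0xFFFF = 0x2665.

2665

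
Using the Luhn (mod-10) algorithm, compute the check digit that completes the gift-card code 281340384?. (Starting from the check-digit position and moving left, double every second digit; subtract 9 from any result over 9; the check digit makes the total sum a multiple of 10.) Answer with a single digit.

3

Partial digits right→left: 4 8 3 0 4 3 1 8 2
Double every second digit counting from the check-digit position (so the 1st, 3rd, 5th, ... of the partial from the right).
  doubled (with −9 where >9): 8 6 8 2 4 → sum 28
  kept as-is: 8 0 3 8 → sum 19
Total = 28 + 19 = 47.
Check digit = (10 − (47 mod 10)) mod 10 = 3.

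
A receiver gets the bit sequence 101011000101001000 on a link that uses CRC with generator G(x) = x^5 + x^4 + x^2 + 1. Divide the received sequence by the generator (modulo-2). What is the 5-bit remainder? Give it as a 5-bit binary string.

Modulo-2 division of 101011000101001000 by 110101:
  pos 0: 101011 XOR 110101 = 011110
  pos 1: 111100 XOR 110101 = 001001
  pos 3: 100100 XOR 110101 = 010001
  pos 4: 100011 XOR 110101 = 010110
  pos 5: 101100 XOR 110101 = 011001
  pos 6: 110011 XOR 110101 = 000110
  pos 9: 110001 XOR 110101 = 000100
  pos 12: 100000 XOR 110101 = 010101
Remainder = 10101 (nonzero — an error is detected).

10101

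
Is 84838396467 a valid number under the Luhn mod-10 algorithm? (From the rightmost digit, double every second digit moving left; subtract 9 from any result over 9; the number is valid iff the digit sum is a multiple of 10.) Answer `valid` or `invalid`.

valid

From the right, keep odd positions and double even positions (subtract 9 from any doubled value over 9):
  doubled (positions 2,4,...): 3 3 6 6 8 → sum 26
  kept (positions 1,3,...): 7 4 9 8 8 8 → sum 44
Total = 70.
70 mod 10 = 0, so the number is valid.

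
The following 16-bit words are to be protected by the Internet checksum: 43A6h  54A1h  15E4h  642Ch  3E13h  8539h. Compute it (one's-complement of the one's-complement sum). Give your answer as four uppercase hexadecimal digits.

One's-complement addition (fold any carry out of bit 15 back into bit 0):
  0x43A6 + 0x54A1 = 0x09847
  0x9847 + 0x15E4 = 0x0AE2B
  0xAE2B + 0x642C = 0x11257 → wrap carry → 0x1258
  0x1258 + 0x3E13 = 0x0506B
  0x506B + 0x8539 = 0x0D5A4
One's-complement sum = 0xD5A4.
Checksum = ~0xD5A4 & 0xFFFF = 0x2A5B.

2A5B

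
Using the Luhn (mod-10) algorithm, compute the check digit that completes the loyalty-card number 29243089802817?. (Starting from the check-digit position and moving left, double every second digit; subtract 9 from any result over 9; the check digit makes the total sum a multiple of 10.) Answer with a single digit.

Partial digits right→left: 7 1 8 2 0 8 9 8 0 3 4 2 9 2
Double every second digit counting from the check-digit position (so the 1st, 3rd, 5th, ... of the partial from the right).
  doubled (with −9 where >9): 5 7 0 9 0 8 9 → sum 38
  kept as-is: 1 2 8 8 3 2 2 → sum 26
Total = 38 + 26 = 64.
Check digit = (10 − (64 mod 10)) mod 10 = 6.

6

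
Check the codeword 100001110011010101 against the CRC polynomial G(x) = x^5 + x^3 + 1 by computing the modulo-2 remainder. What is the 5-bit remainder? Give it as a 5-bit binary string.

Modulo-2 division of 100001110011010101 by 101001:
  pos 0: 100001 XOR 101001 = 001000
  pos 2: 100011 XOR 101001 = 001010
  pos 4: 101000 XOR 101001 = 000001
  pos 9: 111010 XOR 101001 = 010011
  pos 10: 100111 XOR 101001 = 001110
  pos 12: 111001 XOR 101001 = 010000
Remainder = 10000 (nonzero — an error is detected).

10000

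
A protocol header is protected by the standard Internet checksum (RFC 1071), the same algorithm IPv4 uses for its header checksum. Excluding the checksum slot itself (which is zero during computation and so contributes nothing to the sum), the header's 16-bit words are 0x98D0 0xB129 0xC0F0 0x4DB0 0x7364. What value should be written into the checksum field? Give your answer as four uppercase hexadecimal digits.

One's-complement addition (fold any carry out of bit 15 back into bit 0):
  0x98D0 + 0xB129 = 0x149F9 → wrap carry → 0x49FA
  0x49FA + 0xC0F0 = 0x10AEA → wrap carry → 0x0AEB
  0x0AEB + 0x4DB0 = 0x0589B
  0x589B + 0x7364 = 0x0CBFF
One's-complement sum = 0xCBFF.
Checksum = ~0xCBFF & 0xFFFF = 0x3400.

3400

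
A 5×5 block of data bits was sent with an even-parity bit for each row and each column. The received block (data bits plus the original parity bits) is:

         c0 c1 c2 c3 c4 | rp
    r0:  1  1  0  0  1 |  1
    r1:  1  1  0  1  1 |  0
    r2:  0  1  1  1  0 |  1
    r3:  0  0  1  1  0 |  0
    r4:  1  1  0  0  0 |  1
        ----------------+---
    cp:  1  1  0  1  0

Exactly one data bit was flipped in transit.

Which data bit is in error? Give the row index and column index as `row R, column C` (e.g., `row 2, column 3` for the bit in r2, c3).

row 4, column 1

Recompute each row's even parity and compare to rp:
  r0: data parity 1, sent rp 1 → ok
  r1: data parity 0, sent rp 0 → ok
  r2: data parity 1, sent rp 1 → ok
  r3: data parity 0, sent rp 0 → ok
  r4: data parity 0, sent rp 1 → mismatch
Recompute each column's even parity and compare to cp:
  c0: data parity 1, sent cp 1 → ok
  c1: data parity 0, sent cp 1 → mismatch
  c2: data parity 0, sent cp 0 → ok
  c3: data parity 1, sent cp 1 → ok
  c4: data parity 0, sent cp 0 → ok
Exactly one row (r4) and one column (c1) fail → the flipped bit is at their intersection.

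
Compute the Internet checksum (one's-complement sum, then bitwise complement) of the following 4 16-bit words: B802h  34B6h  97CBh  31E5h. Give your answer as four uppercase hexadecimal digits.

One's-complement addition (fold any carry out of bit 15 back into bit 0):
  0xB802 + 0x34B6 = 0x0ECB8
  0xECB8 + 0x97CB = 0x18483 → wrap carry → 0x8484
  0x8484 + 0x31E5 = 0x0B669
One's-complement sum = 0xB669.
Checksum = ~0xB669 & 0xFFFF = 0x4996.

4996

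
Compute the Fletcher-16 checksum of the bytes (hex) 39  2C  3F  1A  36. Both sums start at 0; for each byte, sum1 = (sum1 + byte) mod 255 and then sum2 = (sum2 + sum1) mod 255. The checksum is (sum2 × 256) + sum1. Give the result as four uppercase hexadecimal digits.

Running sums (mod 255):
  after byte 0 (39): sum1=57, sum2=57
  after byte 1 (2C): sum1=101, sum2=158
  after byte 2 (3F): sum1=164, sum2=67
  after byte 3 (1A): sum1=190, sum2=2
  after byte 4 (36): sum1=244, sum2=246
Checksum = sum2·256 + sum1 = 246·256 + 244 = 63220 = 0xF6F4.

F6F4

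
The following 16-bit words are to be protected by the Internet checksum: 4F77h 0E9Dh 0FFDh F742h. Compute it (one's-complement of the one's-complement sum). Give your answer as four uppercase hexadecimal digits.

9AAB

One's-complement addition (fold any carry out of bit 15 back into bit 0):
  0x4F77 + 0x0E9D = 0x05E14
  0x5E14 + 0x0FFD = 0x06E11
  0x6E11 + 0xF742 = 0x16553 → wrap carry → 0x6554
One's-complement sum = 0x6554.
Checksum = ~0x6554 & 0xFFFF = 0x9AAB.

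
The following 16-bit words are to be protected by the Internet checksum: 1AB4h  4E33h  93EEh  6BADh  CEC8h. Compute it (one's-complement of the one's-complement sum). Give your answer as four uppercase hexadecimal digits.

One's-complement addition (fold any carry out of bit 15 back into bit 0):
  0x1AB4 + 0x4E33 = 0x068E7
  0x68E7 + 0x93EE = 0x0FCD5
  0xFCD5 + 0x6BAD = 0x16882 → wrap carry → 0x6883
  0x6883 + 0xCEC8 = 0x1374B → wrap carry → 0x374C
One's-complement sum = 0x374C.
Checksum = ~0x374C & 0xFFFF = 0xC8B3.

C8B3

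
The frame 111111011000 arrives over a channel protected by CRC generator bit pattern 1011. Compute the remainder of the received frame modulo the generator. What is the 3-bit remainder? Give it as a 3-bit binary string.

010

Modulo-2 division of 111111011000 by 1011:
  pos 0: 1111 XOR 1011 = 0100
  pos 1: 1001 XOR 1011 = 0010
  pos 3: 1010 XOR 1011 = 0001
  pos 6: 1110 XOR 1011 = 0101
  pos 7: 1010 XOR 1011 = 0001
Remainder = 010 (nonzero — an error is detected).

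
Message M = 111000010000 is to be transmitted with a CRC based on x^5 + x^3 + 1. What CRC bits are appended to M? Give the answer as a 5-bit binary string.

10100

Append 5 zeros: 11100001000000000. Divide by 101001 (XOR where the leading bit is 1):
  pos 0: 111000 XOR 101001 = 010001
  pos 1: 100010 XOR 101001 = 001011
  pos 3: 101110 XOR 101001 = 000111
  pos 6: 111000 XOR 101001 = 010001
  pos 7: 100010 XOR 101001 = 001011
  pos 9: 101100 XOR 101001 = 000101
Remainder (last 5 bits) = 10100. This is the CRC / FCS.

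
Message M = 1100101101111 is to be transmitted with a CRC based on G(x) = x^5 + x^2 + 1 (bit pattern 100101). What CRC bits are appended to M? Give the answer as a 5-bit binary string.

10100

Append 5 zeros: 110010110111100000. Divide by 100101 (XOR where the leading bit is 1):
  pos 0: 110010 XOR 100101 = 010111
  pos 1: 101111 XOR 100101 = 001010
  pos 3: 101010 XOR 100101 = 001111
  pos 5: 111111 XOR 100101 = 011010
  pos 6: 110101 XOR 100101 = 010000
  pos 7: 100001 XOR 100101 = 000100
  pos 10: 100000 XOR 100101 = 000101
Remainder (last 5 bits) = 10100. This is the CRC / FCS.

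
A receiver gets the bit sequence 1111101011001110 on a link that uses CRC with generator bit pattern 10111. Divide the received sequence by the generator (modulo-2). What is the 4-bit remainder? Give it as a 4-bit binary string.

Modulo-2 division of 1111101011001110 by 10111:
  pos 0: 11111 XOR 10111 = 01000
  pos 1: 10000 XOR 10111 = 00111
  pos 3: 11110 XOR 10111 = 01001
  pos 4: 10011 XOR 10111 = 00100
  pos 6: 10010 XOR 10111 = 00101
  pos 8: 10101 XOR 10111 = 00010
  pos 11: 10110 XOR 10111 = 00001
Remainder = 0001 (nonzero — an error is detected).

0001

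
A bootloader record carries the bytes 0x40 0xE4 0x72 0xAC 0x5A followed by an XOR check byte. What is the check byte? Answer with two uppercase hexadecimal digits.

XOR the bytes together:
  start with 0x40
  0x40 ⊕ 0xE4 = 0xA4
  0xA4 ⊕ 0x72 = 0xD6
  0xD6 ⊕ 0xAC = 0x7A
  0x7A ⊕ 0x5A = 0x20

20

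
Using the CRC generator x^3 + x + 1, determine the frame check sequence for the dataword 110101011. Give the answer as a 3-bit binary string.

111

Append 3 zeros: 110101011000. Divide by 1011 (XOR where the leading bit is 1):
  pos 0: 1101 XOR 1011 = 0110
  pos 1: 1100 XOR 1011 = 0111
  pos 2: 1111 XOR 1011 = 0100
  pos 3: 1000 XOR 1011 = 0011
  pos 5: 1111 XOR 1011 = 0100
  pos 6: 1000 XOR 1011 = 0011
  pos 8: 1100 XOR 1011 = 0111
Remainder (last 3 bits) = 111. This is the CRC / FCS.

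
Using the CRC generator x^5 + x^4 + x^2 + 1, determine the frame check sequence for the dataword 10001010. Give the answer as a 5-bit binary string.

Append 5 zeros: 1000101000000. Divide by 110101 (XOR where the leading bit is 1):
  pos 0: 100010 XOR 110101 = 010111
  pos 1: 101111 XOR 110101 = 011010
  pos 2: 110100 XOR 110101 = 000001
  pos 7: 100000 XOR 110101 = 010101
Remainder (last 5 bits) = 10101. This is the CRC / FCS.

10101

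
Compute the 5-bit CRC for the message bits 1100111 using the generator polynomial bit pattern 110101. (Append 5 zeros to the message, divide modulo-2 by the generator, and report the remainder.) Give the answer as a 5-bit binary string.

01000

Append 5 zeros: 110011100000. Divide by 110101 (XOR where the leading bit is 1):
  pos 0: 110011 XOR 110101 = 000110
  pos 3: 110100 XOR 110101 = 000001
Remainder (last 5 bits) = 01000. This is the CRC / FCS.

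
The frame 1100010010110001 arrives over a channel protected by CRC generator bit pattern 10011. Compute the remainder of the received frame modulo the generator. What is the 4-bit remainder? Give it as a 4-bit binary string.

0000

Modulo-2 division of 1100010010110001 by 10011:
  pos 0: 11000 XOR 10011 = 01011
  pos 1: 10111 XOR 10011 = 00100
  pos 3: 10000 XOR 10011 = 00011
  pos 6: 11101 XOR 10011 = 01110
  pos 7: 11101 XOR 10011 = 01110
  pos 8: 11100 XOR 10011 = 01111
  pos 9: 11110 XOR 10011 = 01101
  pos 10: 11010 XOR 10011 = 01001
  pos 11: 10011 XOR 10011 = 00000
Remainder = 0000 (zero — the frame passes the CRC check).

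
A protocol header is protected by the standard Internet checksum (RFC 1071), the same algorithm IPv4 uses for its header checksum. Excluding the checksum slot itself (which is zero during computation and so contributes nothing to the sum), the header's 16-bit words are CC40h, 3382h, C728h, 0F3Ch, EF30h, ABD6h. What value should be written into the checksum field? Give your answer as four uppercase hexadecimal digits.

One's-complement addition (fold any carry out of bit 15 back into bit 0):
  0xCC40 + 0x3382 = 0x0FFC2
  0xFFC2 + 0xC728 = 0x1C6EA → wrap carry → 0xC6EB
  0xC6EB + 0x0F3C = 0x0D627
  0xD627 + 0xEF30 = 0x1C557 → wrap carry → 0xC558
  0xC558 + 0xABD6 = 0x1712E → wrap carry → 0x712F
One's-complement sum = 0x712F.
Checksum = ~0x712F & 0xFFFF = 0x8ED0.

8ED0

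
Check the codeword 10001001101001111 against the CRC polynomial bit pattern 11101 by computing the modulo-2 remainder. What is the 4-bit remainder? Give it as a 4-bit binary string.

0100

Modulo-2 division of 10001001101001111 by 11101:
  pos 0: 10001 XOR 11101 = 01100
  pos 1: 11000 XOR 11101 = 00101
  pos 3: 10101 XOR 11101 = 01000
  pos 4: 10001 XOR 11101 = 01100
  pos 5: 11000 XOR 11101 = 00101
  pos 7: 10110 XOR 11101 = 01011
  pos 8: 10110 XOR 11101 = 01011
  pos 9: 10111 XOR 11101 = 01010
  pos 10: 10101 XOR 11101 = 01000
  pos 11: 10001 XOR 11101 = 01100
  pos 12: 11001 XOR 11101 = 00100
Remainder = 0100 (nonzero — an error is detected).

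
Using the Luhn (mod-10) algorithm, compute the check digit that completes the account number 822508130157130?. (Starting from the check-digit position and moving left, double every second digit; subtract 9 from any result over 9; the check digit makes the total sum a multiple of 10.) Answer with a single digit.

Partial digits right→left: 0 3 1 7 5 1 0 3 1 8 0 5 2 2 8
Double every second digit counting from the check-digit position (so the 1st, 3rd, 5th, ... of the partial from the right).
  doubled (with −9 where >9): 0 2 1 0 2 0 4 7 → sum 16
  kept as-is: 3 7 1 3 8 5 2 → sum 29
Total = 16 + 29 = 45.
Check digit = (10 − (45 mod 10)) mod 10 = 5.

5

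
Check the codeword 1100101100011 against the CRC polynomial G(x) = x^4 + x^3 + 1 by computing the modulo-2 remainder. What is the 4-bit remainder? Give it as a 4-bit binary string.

0111

Modulo-2 division of 1100101100011 by 11001:
  pos 0: 11001 XOR 11001 = 00000
  pos 6: 11000 XOR 11001 = 00001
Remainder = 0111 (nonzero — an error is detected).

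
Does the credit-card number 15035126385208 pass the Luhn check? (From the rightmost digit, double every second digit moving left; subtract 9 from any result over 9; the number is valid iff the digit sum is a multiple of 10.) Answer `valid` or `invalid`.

invalid

From the right, keep odd positions and double even positions (subtract 9 from any doubled value over 9):
  doubled (positions 2,4,...): 0 1 6 4 1 0 2 → sum 14
  kept (positions 1,3,...): 8 2 8 6 1 3 5 → sum 33
Total = 47.
47 mod 10 = 7, so the number is invalid.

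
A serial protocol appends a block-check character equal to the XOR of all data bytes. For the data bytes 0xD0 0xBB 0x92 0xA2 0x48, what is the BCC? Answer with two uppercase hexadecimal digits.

XOR the bytes together:
  start with 0xD0
  0xD0 ⊕ 0xBB = 0x6B
  0x6B ⊕ 0x92 = 0xF9
  0xF9 ⊕ 0xA2 = 0x5B
  0x5B ⊕ 0x48 = 0x13

13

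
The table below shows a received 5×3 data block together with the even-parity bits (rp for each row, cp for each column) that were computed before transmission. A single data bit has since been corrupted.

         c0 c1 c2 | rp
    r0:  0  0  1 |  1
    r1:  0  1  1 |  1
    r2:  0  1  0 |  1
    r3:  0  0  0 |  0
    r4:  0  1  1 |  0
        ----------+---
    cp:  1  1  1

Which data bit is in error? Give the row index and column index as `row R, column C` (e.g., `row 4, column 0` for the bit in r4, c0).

Recompute each row's even parity and compare to rp:
  r0: data parity 1, sent rp 1 → ok
  r1: data parity 0, sent rp 1 → mismatch
  r2: data parity 1, sent rp 1 → ok
  r3: data parity 0, sent rp 0 → ok
  r4: data parity 0, sent rp 0 → ok
Recompute each column's even parity and compare to cp:
  c0: data parity 0, sent cp 1 → mismatch
  c1: data parity 1, sent cp 1 → ok
  c2: data parity 1, sent cp 1 → ok
Exactly one row (r1) and one column (c0) fail → the flipped bit is at their intersection.

row 1, column 0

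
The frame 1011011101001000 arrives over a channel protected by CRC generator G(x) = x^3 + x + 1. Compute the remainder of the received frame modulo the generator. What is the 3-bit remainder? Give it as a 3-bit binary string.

011

Modulo-2 division of 1011011101001000 by 1011:
  pos 0: 1011 XOR 1011 = 0000
  pos 5: 1110 XOR 1011 = 0101
  pos 6: 1011 XOR 1011 = 0000
  pos 12: 1000 XOR 1011 = 0011
Remainder = 011 (nonzero — an error is detected).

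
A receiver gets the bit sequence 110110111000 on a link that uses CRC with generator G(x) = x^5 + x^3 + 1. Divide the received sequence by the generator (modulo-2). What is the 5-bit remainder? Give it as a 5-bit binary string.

Modulo-2 division of 110110111000 by 101001:
  pos 0: 110110 XOR 101001 = 011111
  pos 1: 111111 XOR 101001 = 010110
  pos 2: 101101 XOR 101001 = 000100
  pos 5: 100100 XOR 101001 = 001101
Remainder = 11010 (nonzero — an error is detected).

11010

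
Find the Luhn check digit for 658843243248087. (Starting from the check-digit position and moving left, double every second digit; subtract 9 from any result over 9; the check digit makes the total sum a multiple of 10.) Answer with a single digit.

Partial digits right→left: 7 8 0 8 4 2 3 4 2 3 4 8 8 5 6
Double every second digit counting from the check-digit position (so the 1st, 3rd, 5th, ... of the partial from the right).
  doubled (with −9 where >9): 5 0 8 6 4 8 7 3 → sum 41
  kept as-is: 8 8 2 4 3 8 5 → sum 38
Total = 41 + 38 = 79.
Check digit = (10 − (79 mod 10)) mod 10 = 1.

1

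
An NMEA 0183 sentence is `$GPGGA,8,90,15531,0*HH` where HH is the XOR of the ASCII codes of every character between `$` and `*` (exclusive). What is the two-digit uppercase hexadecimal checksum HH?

64

XOR the ASCII codes of the payload characters:
  'G' = 0x47 → acc = 0x47
  'P' = 0x50 → acc = 0x17
  'G' = 0x47 → acc = 0x50
  'G' = 0x47 → acc = 0x17
  'A' = 0x41 → acc = 0x56
  ',' = 0x2C → acc = 0x7A
  '8' = 0x38 → acc = 0x42
  ',' = 0x2C → acc = 0x6E
  '9' = 0x39 → acc = 0x57
  '0' = 0x30 → acc = 0x67
  ',' = 0x2C → acc = 0x4B
  '1' = 0x31 → acc = 0x7A
  '5' = 0x35 → acc = 0x4F
  '5' = 0x35 → acc = 0x7A
  '3' = 0x33 → acc = 0x49
  '1' = 0x31 → acc = 0x78
  ',' = 0x2C → acc = 0x54
  '0' = 0x30 → acc = 0x64
Checksum = 0x64.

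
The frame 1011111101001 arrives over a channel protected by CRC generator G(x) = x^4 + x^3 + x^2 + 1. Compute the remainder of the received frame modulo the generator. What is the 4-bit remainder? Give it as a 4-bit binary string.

Modulo-2 division of 1011111101001 by 11101:
  pos 0: 10111 XOR 11101 = 01010
  pos 1: 10101 XOR 11101 = 01000
  pos 2: 10001 XOR 11101 = 01100
  pos 3: 11001 XOR 11101 = 00100
  pos 5: 10001 XOR 11101 = 01100
  pos 6: 11000 XOR 11101 = 00101
  pos 8: 10101 XOR 11101 = 01000
Remainder = 1000 (nonzero — an error is detected).

1000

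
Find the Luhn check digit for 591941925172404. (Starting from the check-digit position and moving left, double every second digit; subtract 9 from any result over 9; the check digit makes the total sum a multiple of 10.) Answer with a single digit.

4

Partial digits right→left: 4 0 4 2 7 1 5 2 9 1 4 9 1 9 5
Double every second digit counting from the check-digit position (so the 1st, 3rd, 5th, ... of the partial from the right).
  doubled (with −9 where >9): 8 8 5 1 9 8 2 1 → sum 42
  kept as-is: 0 2 1 2 1 9 9 → sum 24
Total = 42 + 24 = 66.
Check digit = (10 − (66 mod 10)) mod 10 = 4.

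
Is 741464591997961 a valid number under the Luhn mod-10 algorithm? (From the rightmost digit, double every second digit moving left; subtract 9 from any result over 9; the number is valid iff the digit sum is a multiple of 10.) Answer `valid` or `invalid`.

From the right, keep odd positions and double even positions (subtract 9 from any doubled value over 9):
  doubled (positions 2,4,...): 3 5 9 9 8 8 8 → sum 50
  kept (positions 1,3,...): 1 9 9 1 5 6 1 7 → sum 39
Total = 89.
89 mod 10 = 9, so the number is invalid.

invalid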